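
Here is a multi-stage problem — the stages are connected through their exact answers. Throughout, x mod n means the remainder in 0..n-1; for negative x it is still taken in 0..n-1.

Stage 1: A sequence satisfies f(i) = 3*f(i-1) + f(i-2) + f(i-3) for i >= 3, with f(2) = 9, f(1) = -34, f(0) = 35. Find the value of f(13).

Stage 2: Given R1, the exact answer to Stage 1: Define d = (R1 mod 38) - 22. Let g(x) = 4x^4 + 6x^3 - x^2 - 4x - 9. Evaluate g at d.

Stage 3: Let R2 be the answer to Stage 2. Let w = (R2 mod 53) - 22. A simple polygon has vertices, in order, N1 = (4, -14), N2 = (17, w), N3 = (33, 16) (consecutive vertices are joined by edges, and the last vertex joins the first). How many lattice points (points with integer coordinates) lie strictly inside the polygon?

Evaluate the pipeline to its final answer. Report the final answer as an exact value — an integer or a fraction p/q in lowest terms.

352

Stage 1: f(3) = 3*(9) + 1*(-34) + 1*(35) = 28; iterating: f(3)=28, f(4)=59, f(5)=214, f(6)=729, f(7)=2460, f(8)=8323, f(9)=28158, f(10)=95257, f(11)=322252, f(12)=1090171, f(13)=3688022; answer 3688022
Stage 2: R1 = 3688022; d = -14; 4*(-14)^4 + 6*(-14)^3 - 1*(-14)^2 - 4*(-14)^1 - 9 = (153664) + (-16464) + (-196) + (56) + (-9) = 137051; answer 137051
Stage 3: R2 = 137051; w = 24; cross terms: (4*24 - 17*-14)=334, (17*16 - 33*24)=-520, (33*-14 - 4*16)=-526; twice the area = |-712| = 712; area = 356; boundary points = 1 + 8 + 1 = 10; strictly interior points = area - boundary/2 + 1 = 352; answer 352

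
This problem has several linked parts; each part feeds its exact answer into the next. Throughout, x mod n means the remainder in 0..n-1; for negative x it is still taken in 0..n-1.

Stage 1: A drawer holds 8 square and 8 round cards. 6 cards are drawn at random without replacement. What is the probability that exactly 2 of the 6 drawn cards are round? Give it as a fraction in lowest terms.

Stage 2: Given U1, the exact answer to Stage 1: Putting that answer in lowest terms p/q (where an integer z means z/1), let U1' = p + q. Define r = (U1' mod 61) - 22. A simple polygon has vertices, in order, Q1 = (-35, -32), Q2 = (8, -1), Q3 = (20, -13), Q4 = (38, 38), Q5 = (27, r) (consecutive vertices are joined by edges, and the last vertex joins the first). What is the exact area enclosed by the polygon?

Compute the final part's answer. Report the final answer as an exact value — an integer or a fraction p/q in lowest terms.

2053/2

Stage 1: total draws C(16,6) = 8008; favorable C(8,2)*C(8,4) = 1960; P = 35/143; answer 35/143
Stage 2: U1 = 35/143; threaded value p + q = 178; r = 34; cross terms: (-35*-1 - 8*-32)=291, (8*-13 - 20*-1)=-84, (20*38 - 38*-13)=1254, (38*34 - 27*38)=266, (27*-32 - -35*34)=326; twice the area = |2053| = 2053; area = 2053/2; answer 2053/2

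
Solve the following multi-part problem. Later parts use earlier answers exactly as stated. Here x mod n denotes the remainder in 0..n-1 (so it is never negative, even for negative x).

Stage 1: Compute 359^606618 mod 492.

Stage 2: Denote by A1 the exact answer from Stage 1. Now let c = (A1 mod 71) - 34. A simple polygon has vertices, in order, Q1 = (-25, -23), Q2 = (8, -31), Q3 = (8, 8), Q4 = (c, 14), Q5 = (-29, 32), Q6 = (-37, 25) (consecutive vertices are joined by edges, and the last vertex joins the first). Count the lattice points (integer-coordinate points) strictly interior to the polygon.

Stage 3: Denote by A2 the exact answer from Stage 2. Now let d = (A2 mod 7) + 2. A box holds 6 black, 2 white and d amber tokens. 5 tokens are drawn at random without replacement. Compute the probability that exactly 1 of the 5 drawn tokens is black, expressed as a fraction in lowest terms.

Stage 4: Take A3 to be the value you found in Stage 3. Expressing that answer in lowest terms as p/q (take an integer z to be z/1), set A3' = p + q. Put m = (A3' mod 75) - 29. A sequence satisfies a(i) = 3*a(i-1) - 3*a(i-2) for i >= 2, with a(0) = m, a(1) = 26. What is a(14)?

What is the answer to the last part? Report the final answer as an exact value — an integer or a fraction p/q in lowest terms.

Stage 1: squarings mod 492: 359^1=359, 359^2=469, 359^4=37, 359^8=385, 359^16=133, 359^32=469, 359^64=37, 359^128=385, 359^256=133, 359^512=469, 359^1024=37, 359^2048=385, 359^4096=133, 359^8192=469, 359^16384=37, 359^32768=385, 359^65536=133, 359^131072=469, 359^262144=37, 359^524288=385; 359^606618 = 359^2 * 359^8 * 359^16 * 359^128 * 359^256 * 359^16384 * 359^65536 * 359^524288 = 385 (mod 492); answer 385
Stage 2: A1 = 385; c = -4; cross terms: (-25*-31 - 8*-23)=959, (8*8 - 8*-31)=312, (8*14 - -4*8)=144, (-4*32 - -29*14)=278, (-29*25 - -37*32)=459, (-37*-23 - -25*25)=1476; twice the area = |3628| = 3628; area = 1814; boundary points = 1 + 39 + 6 + 1 + 1 + 12 = 60; strictly interior points = area - boundary/2 + 1 = 1785; answer 1785
Stage 3: A2 = 1785; d = 2; total draws C(10,5) = 252; favorable C(6,1)*C(4,4) = 6; P = 1/42; answer 1/42
Stage 4: A3 = 1/42; threaded value p + q = 43; m = 14; a(2) = 3*(26) - 3*(14) = 36; iterating: a(2)=36, a(3)=30, a(4)=-18, a(5)=-144, a(6)=-378, a(7)=-702, a(8)=-972, a(9)=-810, a(10)=486, a(11)=3888, a(12)=10206, a(13)=18954, a(14)=26244; answer 26244

26244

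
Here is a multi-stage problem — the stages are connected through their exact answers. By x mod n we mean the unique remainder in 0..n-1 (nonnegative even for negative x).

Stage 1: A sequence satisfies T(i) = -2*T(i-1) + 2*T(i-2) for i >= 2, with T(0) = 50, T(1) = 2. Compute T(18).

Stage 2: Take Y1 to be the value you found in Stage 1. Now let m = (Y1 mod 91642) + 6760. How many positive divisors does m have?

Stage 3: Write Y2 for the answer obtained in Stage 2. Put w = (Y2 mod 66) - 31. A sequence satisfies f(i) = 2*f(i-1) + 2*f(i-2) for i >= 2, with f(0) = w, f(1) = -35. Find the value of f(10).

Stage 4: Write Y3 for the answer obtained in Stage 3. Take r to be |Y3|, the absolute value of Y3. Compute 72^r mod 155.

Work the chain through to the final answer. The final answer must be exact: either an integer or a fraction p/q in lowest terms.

121

Stage 1: T(2) = -2*(2) + 2*(50) = 96; iterating: T(2)=96, T(3)=-188, T(4)=568, T(5)=-1512, T(6)=4160, T(7)=-11344, T(8)=31008, T(9)=-84704, T(10)=231424, T(11)=-632256, T(12)=1727360, T(13)=-4719232, T(14)=12893184, T(15)=-35224832, T(16)=96236032, T(17)=-262921728, T(18)=718315520; answer 718315520
Stage 2: Y1 = 718315520; m = 32284; 32284 = 2^2 * 7 * 1153; number of divisors = (2+1) * (1+1) * (1+1) = 12; answer 12
Stage 3: Y2 = 12; w = -19; f(2) = 2*(-35) + 2*(-19) = -108; iterating: f(2)=-108, f(3)=-286, f(4)=-788, f(5)=-2148, f(6)=-5872, f(7)=-16040, f(8)=-43824, f(9)=-119728, f(10)=-327104; answer -327104
Stage 4: Y3 = -327104; r = 327104; squarings mod 155: 72^1=72, 72^2=69, 72^4=111, 72^8=76, 72^16=41, 72^32=131, 72^64=111, 72^128=76, 72^256=41, 72^512=131, 72^1024=111, 72^2048=76, 72^4096=41, 72^8192=131, 72^16384=111, 72^32768=76, 72^65536=41, 72^131072=131, 72^262144=111; 72^327104 = 72^64 * 72^128 * 72^256 * 72^1024 * 72^2048 * 72^4096 * 72^8192 * 72^16384 * 72^32768 * 72^262144 = 121 (mod 155); answer 121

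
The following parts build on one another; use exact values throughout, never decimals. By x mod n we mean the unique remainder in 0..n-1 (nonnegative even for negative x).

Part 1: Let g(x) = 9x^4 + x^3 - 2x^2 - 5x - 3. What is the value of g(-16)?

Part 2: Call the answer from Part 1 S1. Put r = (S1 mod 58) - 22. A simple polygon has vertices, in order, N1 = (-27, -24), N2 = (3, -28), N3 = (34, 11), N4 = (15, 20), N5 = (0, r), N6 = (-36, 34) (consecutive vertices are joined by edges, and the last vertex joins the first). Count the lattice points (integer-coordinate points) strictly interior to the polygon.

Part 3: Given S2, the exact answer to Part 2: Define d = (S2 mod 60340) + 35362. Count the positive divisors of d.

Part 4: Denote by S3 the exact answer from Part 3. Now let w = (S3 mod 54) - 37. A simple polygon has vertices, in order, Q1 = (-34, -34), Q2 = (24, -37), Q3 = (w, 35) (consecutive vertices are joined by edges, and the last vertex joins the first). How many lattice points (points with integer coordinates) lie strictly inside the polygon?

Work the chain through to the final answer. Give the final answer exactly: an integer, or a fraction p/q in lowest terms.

Part 1: 9*(-16)^4 + 1*(-16)^3 - 2*(-16)^2 - 5*(-16)^1 - 3 = (589824) + (-4096) + (-512) + (80) + (-3) = 585293; answer 585293
Part 2: S1 = 585293; r = -7; cross terms: (-27*-28 - 3*-24)=828, (3*11 - 34*-28)=985, (34*20 - 15*11)=515, (15*-7 - 0*20)=-105, (0*34 - -36*-7)=-252, (-36*-24 - -27*34)=1782; twice the area = |3753| = 3753; area = 3753/2; boundary points = 2 + 1 + 1 + 3 + 1 + 1 = 9; strictly interior points = area - boundary/2 + 1 = 1873; answer 1873
Part 3: S2 = 1873; d = 37235; 37235 = 5 * 11 * 677; number of divisors = (1+1) * (1+1) * (1+1) = 8; answer 8
Part 4: S3 = 8; w = -29; cross terms: (-34*-37 - 24*-34)=2074, (24*35 - -29*-37)=-233, (-29*-34 - -34*35)=2176; twice the area = |4017| = 4017; area = 4017/2; boundary points = 1 + 1 + 1 = 3; strictly interior points = area - boundary/2 + 1 = 2008; answer 2008

2008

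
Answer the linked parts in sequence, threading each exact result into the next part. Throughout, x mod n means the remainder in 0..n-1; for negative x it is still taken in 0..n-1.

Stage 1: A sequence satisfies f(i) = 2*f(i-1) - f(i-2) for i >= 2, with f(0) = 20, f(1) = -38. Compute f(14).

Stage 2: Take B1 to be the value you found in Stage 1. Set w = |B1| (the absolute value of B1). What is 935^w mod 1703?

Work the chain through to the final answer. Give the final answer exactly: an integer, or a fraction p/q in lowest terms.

1652

Stage 1: f(2) = 2*(-38) - 1*(20) = -96; iterating: f(2)=-96, f(3)=-154, f(4)=-212, f(5)=-270, f(6)=-328, f(7)=-386, f(8)=-444, f(9)=-502, f(10)=-560, f(11)=-618, f(12)=-676, f(13)=-734, f(14)=-792; answer -792
Stage 2: B1 = -792; w = 792; squarings mod 1703: 935^1=935, 935^2=586, 935^4=1093, 935^8=846, 935^16=456, 935^32=170, 935^64=1652, 935^128=898, 935^256=885, 935^512=1548; 935^792 = 935^8 * 935^16 * 935^256 * 935^512 = 1652 (mod 1703); answer 1652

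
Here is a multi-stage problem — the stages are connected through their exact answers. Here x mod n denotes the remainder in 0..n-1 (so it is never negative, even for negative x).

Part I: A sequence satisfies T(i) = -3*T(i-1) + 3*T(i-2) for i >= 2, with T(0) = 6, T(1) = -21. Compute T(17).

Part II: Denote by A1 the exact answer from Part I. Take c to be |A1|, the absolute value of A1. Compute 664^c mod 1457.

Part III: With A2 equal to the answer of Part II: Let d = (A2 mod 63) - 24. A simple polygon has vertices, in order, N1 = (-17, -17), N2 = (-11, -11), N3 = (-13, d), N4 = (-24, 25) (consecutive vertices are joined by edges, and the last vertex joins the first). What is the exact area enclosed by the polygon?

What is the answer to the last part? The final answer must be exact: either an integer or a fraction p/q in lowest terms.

319

Part I: T(2) = -3*(-21) + 3*(6) = 81; iterating: T(2)=81, T(3)=-306, T(4)=1161, T(5)=-4401, T(6)=16686, T(7)=-63261, T(8)=239841, T(9)=-909306, T(10)=3447441, T(11)=-13070241, T(12)=49553046, T(13)=-187869861, T(14)=712268721, T(15)=-2700415746, T(16)=10238053401, T(17)=-38815407441; answer -38815407441
Part II: A1 = -38815407441; c = 38815407441; squarings mod 1457: 664^1=664, 664^2=882, 664^4=1343, 664^8=1340, 664^16=576, 664^32=1037, 664^64=103, 664^128=410, 664^256=545, 664^512=1254, 664^1024=413, 664^2048=100, 664^4096=1258, 664^8192=262, 664^16384=165, 664^32768=999, 664^65536=1413, 664^131072=479, 664^262144=692, 664^524288=968, 664^1048576=173, 664^2097152=789, 664^4194304=382, 664^8388608=224, 664^16777216=638, 664^33554432=541, 664^67108864=1281, 664^134217728=379, 664^268435456=855, 664^536870912=1068, 664^1073741824=1250, 664^2147483648=596, 664^4294967296=1165, 664^8589934592=758, 664^17179869184=506, 664^34359738368=1061; 664^38815407441 = 664^1 * 664^16 * 664^64 * 664^256 * 664^1024 * 664^2048 * 664^4096 * 664^262144 * 664^1048576 * 664^8388608 * 664^16777216 * 664^134217728 * 664^4294967296 * 664^34359738368 = 108 (mod 1457); answer 108
Part III: A2 = 108; d = 21; cross terms: (-17*-11 - -11*-17)=0, (-11*21 - -13*-11)=-374, (-13*25 - -24*21)=179, (-24*-17 - -17*25)=833; twice the area = |638| = 638; area = 319; answer 319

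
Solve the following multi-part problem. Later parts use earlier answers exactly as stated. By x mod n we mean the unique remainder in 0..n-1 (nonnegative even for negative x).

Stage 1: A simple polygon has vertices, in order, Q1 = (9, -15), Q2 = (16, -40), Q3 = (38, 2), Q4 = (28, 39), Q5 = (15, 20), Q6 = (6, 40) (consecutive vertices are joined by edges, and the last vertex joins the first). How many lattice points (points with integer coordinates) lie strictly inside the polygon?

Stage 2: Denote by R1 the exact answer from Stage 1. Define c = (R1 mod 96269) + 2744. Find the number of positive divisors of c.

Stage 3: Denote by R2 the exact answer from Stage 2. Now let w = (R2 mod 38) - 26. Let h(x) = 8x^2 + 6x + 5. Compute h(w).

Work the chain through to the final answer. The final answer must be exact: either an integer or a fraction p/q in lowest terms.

2489

Stage 1: cross terms: (9*-40 - 16*-15)=-120, (16*2 - 38*-40)=1552, (38*39 - 28*2)=1426, (28*20 - 15*39)=-25, (15*40 - 6*20)=480, (6*-15 - 9*40)=-450; twice the area = |2863| = 2863; area = 2863/2; boundary points = 1 + 2 + 1 + 1 + 1 + 1 = 7; strictly interior points = area - boundary/2 + 1 = 1429; answer 1429
Stage 2: R1 = 1429; c = 4173; 4173 = 3 * 13 * 107; number of divisors = (1+1) * (1+1) * (1+1) = 8; answer 8
Stage 3: R2 = 8; w = -18; 8*(-18)^2 + 6*(-18)^1 + 5 = (2592) + (-108) + (5) = 2489; answer 2489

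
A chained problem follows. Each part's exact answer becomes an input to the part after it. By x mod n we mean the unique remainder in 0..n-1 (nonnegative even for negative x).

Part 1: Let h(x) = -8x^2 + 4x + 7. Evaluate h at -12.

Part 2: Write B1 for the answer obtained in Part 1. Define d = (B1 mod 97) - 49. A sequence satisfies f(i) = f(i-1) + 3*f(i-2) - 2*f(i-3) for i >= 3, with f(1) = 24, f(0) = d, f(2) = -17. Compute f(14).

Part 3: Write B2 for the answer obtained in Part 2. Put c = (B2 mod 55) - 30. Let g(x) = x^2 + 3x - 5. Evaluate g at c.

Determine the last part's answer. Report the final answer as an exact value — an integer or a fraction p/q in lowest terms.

Part 1: -8*(-12)^2 + 4*(-12)^1 + 7 = (-1152) + (-48) + (7) = -1193; answer -1193
Part 2: B1 = -1193; d = 19; f(3) = 1*(-17) + 3*(24) - 2*(19) = 17; iterating: f(3)=17, f(4)=-82, f(5)=3, f(6)=-277, f(7)=-104, f(8)=-941, f(9)=-699, f(10)=-3314, f(11)=-3529, f(12)=-12073, f(13)=-16032, f(14)=-45193; answer -45193
Part 3: B2 = -45193; c = -13; 1*(-13)^2 + 3*(-13)^1 - 5 = (169) + (-39) + (-5) = 125; answer 125

125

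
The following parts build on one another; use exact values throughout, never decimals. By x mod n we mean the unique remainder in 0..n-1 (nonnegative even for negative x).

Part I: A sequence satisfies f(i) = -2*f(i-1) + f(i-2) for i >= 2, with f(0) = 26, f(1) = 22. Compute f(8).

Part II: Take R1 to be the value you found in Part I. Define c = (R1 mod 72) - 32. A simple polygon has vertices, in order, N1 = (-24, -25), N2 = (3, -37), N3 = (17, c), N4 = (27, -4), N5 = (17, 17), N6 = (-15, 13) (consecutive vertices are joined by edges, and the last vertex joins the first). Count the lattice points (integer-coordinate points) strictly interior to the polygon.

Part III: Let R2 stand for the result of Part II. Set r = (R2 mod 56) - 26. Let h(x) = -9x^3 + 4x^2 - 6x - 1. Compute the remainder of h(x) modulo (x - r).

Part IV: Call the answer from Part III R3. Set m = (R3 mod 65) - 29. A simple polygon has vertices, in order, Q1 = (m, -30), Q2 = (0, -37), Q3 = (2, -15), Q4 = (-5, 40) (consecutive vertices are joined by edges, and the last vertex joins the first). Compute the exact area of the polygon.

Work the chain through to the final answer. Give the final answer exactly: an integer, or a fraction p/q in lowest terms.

923

Part I: f(2) = -2*(22) + 1*(26) = -18; iterating: f(2)=-18, f(3)=58, f(4)=-134, f(5)=326, f(6)=-786, f(7)=1898, f(8)=-4582; answer -4582
Part II: R1 = -4582; c = -6; cross terms: (-24*-37 - 3*-25)=963, (3*-6 - 17*-37)=611, (17*-4 - 27*-6)=94, (27*17 - 17*-4)=527, (17*13 - -15*17)=476, (-15*-25 - -24*13)=687; twice the area = |3358| = 3358; area = 1679; boundary points = 3 + 1 + 2 + 1 + 4 + 1 = 12; strictly interior points = area - boundary/2 + 1 = 1674; answer 1674
Part III: R2 = 1674; r = 24; remainder = value at the root: -9*(24)^3 + 4*(24)^2 - 6*(24)^1 - 1 = (-124416) + (2304) + (-144) + (-1) = -122257; answer -122257
Part IV: R3 = -122257; m = -21; cross terms: (-21*-37 - 0*-30)=777, (0*-15 - 2*-37)=74, (2*40 - -5*-15)=5, (-5*-30 - -21*40)=990; twice the area = |1846| = 1846; area = 923; answer 923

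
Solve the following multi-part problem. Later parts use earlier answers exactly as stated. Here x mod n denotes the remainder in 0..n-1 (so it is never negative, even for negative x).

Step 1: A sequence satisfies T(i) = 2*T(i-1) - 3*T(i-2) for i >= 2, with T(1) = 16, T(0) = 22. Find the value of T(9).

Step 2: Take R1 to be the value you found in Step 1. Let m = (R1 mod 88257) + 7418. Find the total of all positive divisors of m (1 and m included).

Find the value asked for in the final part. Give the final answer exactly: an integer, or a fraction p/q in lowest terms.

126480

Step 1: T(2) = 2*(16) - 3*(22) = -34; iterating: T(2)=-34, T(3)=-116, T(4)=-130, T(5)=88, T(6)=566, T(7)=868, T(8)=38, T(9)=-2528; answer -2528
Step 2: R1 = -2528; m = 93147; 93147 = 3 * 61 * 509; sigma = (1 + 3) * (1 + 61) * (1 + 509) = 4 * 62 * 510 = 126480; answer 126480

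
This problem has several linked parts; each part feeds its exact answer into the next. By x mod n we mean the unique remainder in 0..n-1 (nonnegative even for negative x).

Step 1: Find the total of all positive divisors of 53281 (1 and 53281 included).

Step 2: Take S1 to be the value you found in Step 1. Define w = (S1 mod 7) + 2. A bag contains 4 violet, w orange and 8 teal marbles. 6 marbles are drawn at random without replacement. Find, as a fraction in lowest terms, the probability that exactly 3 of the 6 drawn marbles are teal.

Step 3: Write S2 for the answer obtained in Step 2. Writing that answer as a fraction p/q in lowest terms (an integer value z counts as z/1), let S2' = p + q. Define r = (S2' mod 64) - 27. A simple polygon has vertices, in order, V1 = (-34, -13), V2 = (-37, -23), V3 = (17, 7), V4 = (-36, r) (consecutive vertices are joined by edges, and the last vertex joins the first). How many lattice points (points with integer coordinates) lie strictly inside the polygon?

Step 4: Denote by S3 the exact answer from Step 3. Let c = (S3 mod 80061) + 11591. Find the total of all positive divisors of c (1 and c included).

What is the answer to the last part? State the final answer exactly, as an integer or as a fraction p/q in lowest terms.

Step 1: 53281 is prime, so its only divisors are 1 and 53281; sigma = 1 + 53281 = 53282; answer 53282
Step 2: S1 = 53282; w = 7; total draws C(19,6) = 27132; favorable C(8,3)*C(11,3) = 9240; P = 110/323; answer 110/323
Step 3: S2 = 110/323; threaded value p + q = 433; r = 22; cross terms: (-34*-23 - -37*-13)=301, (-37*7 - 17*-23)=132, (17*22 - -36*7)=626, (-36*-13 - -34*22)=1216; twice the area = |2275| = 2275; area = 2275/2; boundary points = 1 + 6 + 1 + 1 = 9; strictly interior points = area - boundary/2 + 1 = 1134; answer 1134
Step 4: S3 = 1134; c = 12725; 12725 = 5^2 * 509; sigma = (1 + 5 + 25) * (1 + 509) = 31 * 510 = 15810; answer 15810

15810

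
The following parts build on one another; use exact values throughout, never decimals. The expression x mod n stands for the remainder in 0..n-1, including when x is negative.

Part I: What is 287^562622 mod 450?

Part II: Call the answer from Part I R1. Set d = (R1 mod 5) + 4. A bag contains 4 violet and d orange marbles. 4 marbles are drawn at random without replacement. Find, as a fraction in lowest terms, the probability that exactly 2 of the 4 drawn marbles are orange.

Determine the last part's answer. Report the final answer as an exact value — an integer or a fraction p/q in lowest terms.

56/165

Part I: squarings mod 450: 287^1=287, 287^2=19, 287^4=361, 287^8=271, 287^16=91, 287^32=181, 287^64=361, 287^128=271, 287^256=91, 287^512=181, 287^1024=361, 287^2048=271, 287^4096=91, 287^8192=181, 287^16384=361, 287^32768=271, 287^65536=91, 287^131072=181, 287^262144=361, 287^524288=271; 287^562622 = 287^2 * 287^4 * 287^8 * 287^16 * 287^32 * 287^128 * 287^256 * 287^1024 * 287^4096 * 287^32768 * 287^524288 = 19 (mod 450); answer 19
Part II: R1 = 19; d = 8; total draws C(12,4) = 495; favorable C(8,2)*C(4,2) = 168; P = 56/165; answer 56/165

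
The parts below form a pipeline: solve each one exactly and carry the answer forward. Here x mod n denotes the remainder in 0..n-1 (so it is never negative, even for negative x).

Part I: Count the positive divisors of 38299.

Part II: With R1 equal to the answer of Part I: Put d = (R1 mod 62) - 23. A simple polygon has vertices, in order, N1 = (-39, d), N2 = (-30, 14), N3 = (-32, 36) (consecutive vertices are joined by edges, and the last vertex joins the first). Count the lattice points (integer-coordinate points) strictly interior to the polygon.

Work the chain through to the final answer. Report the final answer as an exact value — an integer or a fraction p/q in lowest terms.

Part I: 38299 is prime, so its only divisors are 1 and 38299; count = 2; answer 2
Part II: R1 = 2; d = -21; cross terms: (-39*14 - -30*-21)=-1176, (-30*36 - -32*14)=-632, (-32*-21 - -39*36)=2076; twice the area = |268| = 268; area = 134; boundary points = 1 + 2 + 1 = 4; strictly interior points = area - boundary/2 + 1 = 133; answer 133

133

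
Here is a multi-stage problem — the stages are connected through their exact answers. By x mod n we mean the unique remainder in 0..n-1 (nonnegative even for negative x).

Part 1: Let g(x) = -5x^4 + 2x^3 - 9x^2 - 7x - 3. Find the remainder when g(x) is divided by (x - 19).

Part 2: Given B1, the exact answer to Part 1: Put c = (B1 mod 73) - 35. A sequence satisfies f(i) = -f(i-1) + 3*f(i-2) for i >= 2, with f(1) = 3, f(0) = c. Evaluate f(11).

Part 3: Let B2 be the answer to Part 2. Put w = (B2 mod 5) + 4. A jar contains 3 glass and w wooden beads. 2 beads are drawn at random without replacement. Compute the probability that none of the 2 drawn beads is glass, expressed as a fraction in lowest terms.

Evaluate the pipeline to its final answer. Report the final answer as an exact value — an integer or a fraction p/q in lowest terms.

7/15

Part 1: remainder = value at the root: -5*(19)^4 + 2*(19)^3 - 9*(19)^2 - 7*(19)^1 - 3 = (-651605) + (13718) + (-3249) + (-133) + (-3) = -641272; answer -641272
Part 2: B1 = -641272; c = -2; f(2) = -1*(3) + 3*(-2) = -9; iterating: f(2)=-9, f(3)=18, f(4)=-45, f(5)=99, f(6)=-234, f(7)=531, f(8)=-1233, f(9)=2826, f(10)=-6525, f(11)=15003; answer 15003
Part 3: B2 = 15003; w = 7; total draws C(10,2) = 45; favorable C(7,2) = 21; P = 7/15; answer 7/15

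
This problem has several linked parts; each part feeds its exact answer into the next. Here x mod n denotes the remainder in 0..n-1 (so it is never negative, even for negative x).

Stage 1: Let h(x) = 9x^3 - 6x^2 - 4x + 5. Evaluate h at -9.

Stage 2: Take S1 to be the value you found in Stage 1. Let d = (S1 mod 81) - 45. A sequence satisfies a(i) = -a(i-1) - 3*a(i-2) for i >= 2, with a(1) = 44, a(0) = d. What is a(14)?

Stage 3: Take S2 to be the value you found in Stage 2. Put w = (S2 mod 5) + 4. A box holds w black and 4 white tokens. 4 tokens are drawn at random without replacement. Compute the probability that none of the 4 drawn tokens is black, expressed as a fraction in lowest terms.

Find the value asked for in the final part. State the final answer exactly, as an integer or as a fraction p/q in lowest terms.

Stage 1: 9*(-9)^3 - 6*(-9)^2 - 4*(-9)^1 + 5 = (-6561) + (-486) + (36) + (5) = -7006; answer -7006
Stage 2: S1 = -7006; d = -4; a(2) = -1*(44) - 3*(-4) = -32; iterating: a(2)=-32, a(3)=-100, a(4)=196, a(5)=104, a(6)=-692, a(7)=380, a(8)=1696, a(9)=-2836, a(10)=-2252, a(11)=10760, a(12)=-4004, a(13)=-28276, a(14)=40288; answer 40288
Stage 3: S2 = 40288; w = 7; total draws C(11,4) = 330; favorable C(4,4) = 1; P = 1/330; answer 1/330

1/330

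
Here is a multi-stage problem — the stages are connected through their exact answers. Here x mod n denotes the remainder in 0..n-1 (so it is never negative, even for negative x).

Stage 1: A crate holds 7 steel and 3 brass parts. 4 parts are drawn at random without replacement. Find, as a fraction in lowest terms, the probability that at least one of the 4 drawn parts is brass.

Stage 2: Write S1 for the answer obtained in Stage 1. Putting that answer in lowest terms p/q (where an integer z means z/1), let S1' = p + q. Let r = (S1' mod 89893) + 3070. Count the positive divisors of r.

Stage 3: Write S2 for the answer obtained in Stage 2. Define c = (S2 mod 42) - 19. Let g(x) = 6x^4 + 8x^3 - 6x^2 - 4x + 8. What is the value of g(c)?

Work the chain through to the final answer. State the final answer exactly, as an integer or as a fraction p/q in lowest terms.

76524

Stage 1: total draws C(10,4) = 210; complement C(7,4) = 35; favorable 210 - 35 = 175; P = 5/6; answer 5/6
Stage 2: S1 = 5/6; threaded value p + q = 11; r = 3081; 3081 = 3 * 13 * 79; number of divisors = (1+1) * (1+1) * (1+1) = 8; answer 8
Stage 3: S2 = 8; c = -11; 6*(-11)^4 + 8*(-11)^3 - 6*(-11)^2 - 4*(-11)^1 + 8 = (87846) + (-10648) + (-726) + (44) + (8) = 76524; answer 76524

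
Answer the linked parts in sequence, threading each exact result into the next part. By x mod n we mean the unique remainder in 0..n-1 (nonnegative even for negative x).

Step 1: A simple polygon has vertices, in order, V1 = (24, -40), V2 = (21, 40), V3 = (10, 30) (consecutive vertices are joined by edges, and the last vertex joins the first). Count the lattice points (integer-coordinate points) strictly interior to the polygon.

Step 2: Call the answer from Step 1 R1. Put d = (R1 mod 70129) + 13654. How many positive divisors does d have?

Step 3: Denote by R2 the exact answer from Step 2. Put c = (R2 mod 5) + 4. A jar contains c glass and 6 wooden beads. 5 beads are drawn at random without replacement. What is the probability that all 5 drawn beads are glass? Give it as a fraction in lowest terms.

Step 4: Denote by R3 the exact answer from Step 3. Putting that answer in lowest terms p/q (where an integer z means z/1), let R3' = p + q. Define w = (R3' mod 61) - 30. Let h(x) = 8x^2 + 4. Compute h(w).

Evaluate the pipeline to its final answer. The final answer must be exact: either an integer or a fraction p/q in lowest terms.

3532

Step 1: cross terms: (24*40 - 21*-40)=1800, (21*30 - 10*40)=230, (10*-40 - 24*30)=-1120; twice the area = |910| = 910; area = 455; boundary points = 1 + 1 + 14 = 16; strictly interior points = area - boundary/2 + 1 = 448; answer 448
Step 2: R1 = 448; d = 14102; 14102 = 2 * 11 * 641; number of divisors = (1+1) * (1+1) * (1+1) = 8; answer 8
Step 3: R2 = 8; c = 7; total draws C(13,5) = 1287; favorable C(7,5) = 21; P = 7/429; answer 7/429
Step 4: R3 = 7/429; threaded value p + q = 436; w = -21; 8*(-21)^2 + 4 = (3528) + (4) = 3532; answer 3532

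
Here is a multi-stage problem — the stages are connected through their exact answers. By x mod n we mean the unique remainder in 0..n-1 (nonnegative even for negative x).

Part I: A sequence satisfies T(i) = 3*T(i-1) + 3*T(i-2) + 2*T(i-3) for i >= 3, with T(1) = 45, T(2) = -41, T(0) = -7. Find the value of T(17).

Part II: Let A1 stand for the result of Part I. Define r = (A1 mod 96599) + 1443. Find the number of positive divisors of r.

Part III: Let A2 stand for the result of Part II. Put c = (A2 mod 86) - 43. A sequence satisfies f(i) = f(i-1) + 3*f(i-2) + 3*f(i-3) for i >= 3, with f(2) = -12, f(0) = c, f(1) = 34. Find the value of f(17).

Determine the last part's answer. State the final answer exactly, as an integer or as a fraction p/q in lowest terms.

Part I: T(3) = 3*(-41) + 3*(45) + 2*(-7) = -2; iterating: T(3)=-2, T(4)=-39, T(5)=-205, T(6)=-736, T(7)=-2901, T(8)=-11321, T(9)=-44138, T(10)=-172179, T(11)=-671593, T(12)=-2619592, T(13)=-10217913, T(14)=-39855701, T(15)=-155460026, T(16)=-606383007, T(17)=-2365240501; answer -2365240501
Part II: A1 = -2365240501; r = 84056; 84056 = 2^3 * 7 * 19 * 79; number of divisors = (3+1) * (1+1) * (1+1) * (1+1) = 32; answer 32
Part III: A2 = 32; c = -11; f(3) = 1*(-12) + 3*(34) + 3*(-11) = 57; iterating: f(3)=57, f(4)=123, f(5)=258, f(6)=798, f(7)=1941, f(8)=5109, f(9)=13326, f(10)=34476, f(11)=89781, f(12)=233187, f(13)=605958, f(14)=1574862, f(15)=4092297, f(16)=10634757, f(17)=27636234; answer 27636234

27636234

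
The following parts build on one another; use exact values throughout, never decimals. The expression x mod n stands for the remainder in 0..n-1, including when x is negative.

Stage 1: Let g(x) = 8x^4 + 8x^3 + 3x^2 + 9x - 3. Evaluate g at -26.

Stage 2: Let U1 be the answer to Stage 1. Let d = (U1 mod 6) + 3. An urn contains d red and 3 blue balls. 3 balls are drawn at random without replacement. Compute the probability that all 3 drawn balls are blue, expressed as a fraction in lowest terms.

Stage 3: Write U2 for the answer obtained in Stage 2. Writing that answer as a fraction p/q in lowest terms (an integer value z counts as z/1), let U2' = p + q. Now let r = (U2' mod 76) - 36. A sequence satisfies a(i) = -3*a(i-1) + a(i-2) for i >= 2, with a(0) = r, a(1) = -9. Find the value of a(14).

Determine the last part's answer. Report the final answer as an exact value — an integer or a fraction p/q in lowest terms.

45875187

Stage 1: 8*(-26)^4 + 8*(-26)^3 + 3*(-26)^2 + 9*(-26)^1 - 3 = (3655808) + (-140608) + (2028) + (-234) + (-3) = 3516991; answer 3516991
Stage 2: U1 = 3516991; d = 4; total draws C(7,3) = 35; favorable C(3,3) = 1; P = 1/35; answer 1/35
Stage 3: U2 = 1/35; threaded value p + q = 36; r = 0; a(2) = -3*(-9) + 1*(0) = 27; iterating: a(2)=27, a(3)=-90, a(4)=297, a(5)=-981, a(6)=3240, a(7)=-10701, a(8)=35343, a(9)=-116730, a(10)=385533, a(11)=-1273329, a(12)=4205520, a(13)=-13889889, a(14)=45875187; answer 45875187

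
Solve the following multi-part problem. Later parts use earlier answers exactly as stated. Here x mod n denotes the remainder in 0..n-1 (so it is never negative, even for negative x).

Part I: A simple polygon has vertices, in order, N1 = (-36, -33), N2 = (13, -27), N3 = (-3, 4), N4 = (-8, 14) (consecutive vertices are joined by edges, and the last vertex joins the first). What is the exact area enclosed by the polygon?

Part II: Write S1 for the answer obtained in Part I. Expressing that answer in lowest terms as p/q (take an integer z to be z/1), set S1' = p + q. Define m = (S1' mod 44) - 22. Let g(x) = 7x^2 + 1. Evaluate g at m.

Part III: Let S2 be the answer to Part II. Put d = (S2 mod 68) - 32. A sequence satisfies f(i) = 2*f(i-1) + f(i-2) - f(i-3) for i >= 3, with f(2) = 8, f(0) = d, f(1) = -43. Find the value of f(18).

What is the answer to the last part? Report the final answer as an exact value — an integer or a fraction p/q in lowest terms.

Part I: cross terms: (-36*-27 - 13*-33)=1401, (13*4 - -3*-27)=-29, (-3*14 - -8*4)=-10, (-8*-33 - -36*14)=768; twice the area = |2130| = 2130; area = 1065; answer 1065
Part II: S1 = 1065; threaded value p + q = 1066; m = -12; 7*(-12)^2 + 1 = (1008) + (1) = 1009; answer 1009
Part III: S2 = 1009; d = 25; f(3) = 2*(8) + 1*(-43) - 1*(25) = -52; iterating: f(3)=-52, f(4)=-53, f(5)=-166, f(6)=-333, f(7)=-779, f(8)=-1725, f(9)=-3896, f(10)=-8738, f(11)=-19647, f(12)=-44136, f(13)=-99181, f(14)=-222851, f(15)=-500747, f(16)=-1125164, f(17)=-2528224, f(18)=-5680865; answer -5680865

-5680865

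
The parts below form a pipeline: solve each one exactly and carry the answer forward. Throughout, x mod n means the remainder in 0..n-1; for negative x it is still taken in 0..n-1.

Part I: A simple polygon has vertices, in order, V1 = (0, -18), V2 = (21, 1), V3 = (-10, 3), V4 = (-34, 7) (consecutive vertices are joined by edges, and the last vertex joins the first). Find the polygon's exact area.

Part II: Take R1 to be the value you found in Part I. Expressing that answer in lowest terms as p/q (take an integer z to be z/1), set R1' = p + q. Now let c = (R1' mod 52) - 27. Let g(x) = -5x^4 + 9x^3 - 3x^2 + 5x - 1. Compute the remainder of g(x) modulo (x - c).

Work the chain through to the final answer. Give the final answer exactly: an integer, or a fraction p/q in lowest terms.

-1268675

Part I: cross terms: (0*1 - 21*-18)=378, (21*3 - -10*1)=73, (-10*7 - -34*3)=32, (-34*-18 - 0*7)=612; twice the area = |1095| = 1095; area = 1095/2; answer 1095/2
Part II: R1 = 1095/2; threaded value p + q = 1097; c = -22; remainder = value at the root: -5*(-22)^4 + 9*(-22)^3 - 3*(-22)^2 + 5*(-22)^1 - 1 = (-1171280) + (-95832) + (-1452) + (-110) + (-1) = -1268675; answer -1268675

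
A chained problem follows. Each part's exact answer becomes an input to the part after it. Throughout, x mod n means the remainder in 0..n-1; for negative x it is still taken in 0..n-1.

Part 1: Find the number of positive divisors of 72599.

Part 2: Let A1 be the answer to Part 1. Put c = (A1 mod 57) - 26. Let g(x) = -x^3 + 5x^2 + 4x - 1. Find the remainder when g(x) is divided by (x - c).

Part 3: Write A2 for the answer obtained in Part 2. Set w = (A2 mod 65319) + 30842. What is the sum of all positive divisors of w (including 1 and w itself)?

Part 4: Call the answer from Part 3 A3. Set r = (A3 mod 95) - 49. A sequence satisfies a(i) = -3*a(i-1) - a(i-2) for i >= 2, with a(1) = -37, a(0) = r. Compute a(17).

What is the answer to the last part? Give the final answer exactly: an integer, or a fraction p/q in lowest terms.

Part 1: 72599 = 19 * 3821; number of divisors = (1+1) * (1+1) = 4; answer 4
Part 2: A1 = 4; c = -22; remainder = value at the root: -1*(-22)^3 + 5*(-22)^2 + 4*(-22)^1 - 1 = (10648) + (2420) + (-88) + (-1) = 12979; answer 12979
Part 3: A2 = 12979; w = 43821; 43821 = 3^4 * 541; sigma = (1 + 3 + 9 + 27 + 81) * (1 + 541) = 121 * 542 = 65582; answer 65582
Part 4: A3 = 65582; r = -17; a(2) = -3*(-37) - 1*(-17) = 128; iterating: a(2)=128, a(3)=-347, a(4)=913, a(5)=-2392, a(6)=6263, a(7)=-16397, a(8)=42928, a(9)=-112387, a(10)=294233, a(11)=-770312, a(12)=2016703, a(13)=-5279797, a(14)=13822688, a(15)=-36188267, a(16)=94742113, a(17)=-248038072; answer -248038072

-248038072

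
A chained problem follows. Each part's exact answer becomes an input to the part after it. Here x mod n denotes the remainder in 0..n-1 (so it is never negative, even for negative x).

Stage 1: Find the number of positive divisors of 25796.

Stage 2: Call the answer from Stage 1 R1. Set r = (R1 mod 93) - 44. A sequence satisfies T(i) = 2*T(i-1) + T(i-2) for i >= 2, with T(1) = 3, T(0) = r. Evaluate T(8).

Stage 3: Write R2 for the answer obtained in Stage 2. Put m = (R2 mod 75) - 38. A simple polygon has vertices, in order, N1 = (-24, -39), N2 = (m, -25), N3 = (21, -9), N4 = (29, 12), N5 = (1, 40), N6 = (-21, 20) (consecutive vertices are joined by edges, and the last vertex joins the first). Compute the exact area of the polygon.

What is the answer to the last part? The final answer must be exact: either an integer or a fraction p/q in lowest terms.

Stage 1: 25796 = 2^2 * 6449; number of divisors = (2+1) * (1+1) = 6; answer 6
Stage 2: R1 = 6; r = -38; T(2) = 2*(3) + 1*(-38) = -32; iterating: T(2)=-32, T(3)=-61, T(4)=-154, T(5)=-369, T(6)=-892, T(7)=-2153, T(8)=-5198; answer -5198
Stage 3: R2 = -5198; m = 14; cross terms: (-24*-25 - 14*-39)=1146, (14*-9 - 21*-25)=399, (21*12 - 29*-9)=513, (29*40 - 1*12)=1148, (1*20 - -21*40)=860, (-21*-39 - -24*20)=1299; twice the area = |5365| = 5365; area = 5365/2; answer 5365/2

5365/2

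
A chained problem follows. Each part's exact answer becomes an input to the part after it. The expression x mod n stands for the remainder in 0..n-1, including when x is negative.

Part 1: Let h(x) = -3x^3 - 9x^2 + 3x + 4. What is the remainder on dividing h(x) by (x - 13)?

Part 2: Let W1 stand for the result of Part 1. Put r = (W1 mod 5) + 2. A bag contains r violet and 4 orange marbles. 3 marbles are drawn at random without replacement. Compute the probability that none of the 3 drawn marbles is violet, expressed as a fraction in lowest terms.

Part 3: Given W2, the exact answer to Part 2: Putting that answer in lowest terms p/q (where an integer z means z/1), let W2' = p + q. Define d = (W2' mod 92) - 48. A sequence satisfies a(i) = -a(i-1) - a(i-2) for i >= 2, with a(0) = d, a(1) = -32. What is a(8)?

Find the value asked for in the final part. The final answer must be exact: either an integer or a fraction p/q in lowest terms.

Part 1: remainder = value at the root: -3*(13)^3 - 9*(13)^2 + 3*(13)^1 + 4 = (-6591) + (-1521) + (39) + (4) = -8069; answer -8069
Part 2: W1 = -8069; r = 3; total draws C(7,3) = 35; favorable C(4,3) = 4; P = 4/35; answer 4/35
Part 3: W2 = 4/35; threaded value p + q = 39; d = -9; a(2) = -1*(-32) - 1*(-9) = 41; iterating: a(2)=41, a(3)=-9, a(4)=-32, a(5)=41, a(6)=-9, a(7)=-32, a(8)=41; answer 41

41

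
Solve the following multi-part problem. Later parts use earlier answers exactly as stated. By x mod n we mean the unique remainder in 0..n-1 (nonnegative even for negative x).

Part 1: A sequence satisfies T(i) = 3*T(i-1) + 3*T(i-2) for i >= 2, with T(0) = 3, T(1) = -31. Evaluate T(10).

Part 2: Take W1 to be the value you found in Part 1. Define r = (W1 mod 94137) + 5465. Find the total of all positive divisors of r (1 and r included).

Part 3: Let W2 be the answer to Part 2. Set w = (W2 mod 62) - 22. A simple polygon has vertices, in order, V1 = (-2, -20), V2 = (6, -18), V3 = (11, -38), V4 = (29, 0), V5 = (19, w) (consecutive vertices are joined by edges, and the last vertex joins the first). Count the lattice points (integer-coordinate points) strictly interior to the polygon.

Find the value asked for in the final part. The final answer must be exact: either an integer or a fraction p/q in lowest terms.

Part 1: T(2) = 3*(-31) + 3*(3) = -84; iterating: T(2)=-84, T(3)=-345, T(4)=-1287, T(5)=-4896, T(6)=-18549, T(7)=-70335, T(8)=-266652, T(9)=-1010961, T(10)=-3832839; answer -3832839
Part 2: W1 = -3832839; r = 32243; 32243 = 19 * 1697; sigma = (1 + 19) * (1 + 1697) = 20 * 1698 = 33960; answer 33960
Part 3: W2 = 33960; w = 24; cross terms: (-2*-18 - 6*-20)=156, (6*-38 - 11*-18)=-30, (11*0 - 29*-38)=1102, (29*24 - 19*0)=696, (19*-20 - -2*24)=-332; twice the area = |1592| = 1592; area = 796; boundary points = 2 + 5 + 2 + 2 + 1 = 12; strictly interior points = area - boundary/2 + 1 = 791; answer 791

791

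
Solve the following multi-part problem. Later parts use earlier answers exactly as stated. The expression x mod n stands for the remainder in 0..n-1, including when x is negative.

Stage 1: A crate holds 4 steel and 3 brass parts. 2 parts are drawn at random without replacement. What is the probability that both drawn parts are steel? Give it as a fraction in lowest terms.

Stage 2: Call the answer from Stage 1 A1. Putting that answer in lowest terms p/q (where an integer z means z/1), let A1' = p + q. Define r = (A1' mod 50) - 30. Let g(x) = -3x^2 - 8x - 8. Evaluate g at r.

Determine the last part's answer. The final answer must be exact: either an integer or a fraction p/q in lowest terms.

Stage 1: total draws C(7,2) = 21; favorable C(4,2) = 6; P = 2/7; answer 2/7
Stage 2: A1 = 2/7; threaded value p + q = 9; r = -21; -3*(-21)^2 - 8*(-21)^1 - 8 = (-1323) + (168) + (-8) = -1163; answer -1163

-1163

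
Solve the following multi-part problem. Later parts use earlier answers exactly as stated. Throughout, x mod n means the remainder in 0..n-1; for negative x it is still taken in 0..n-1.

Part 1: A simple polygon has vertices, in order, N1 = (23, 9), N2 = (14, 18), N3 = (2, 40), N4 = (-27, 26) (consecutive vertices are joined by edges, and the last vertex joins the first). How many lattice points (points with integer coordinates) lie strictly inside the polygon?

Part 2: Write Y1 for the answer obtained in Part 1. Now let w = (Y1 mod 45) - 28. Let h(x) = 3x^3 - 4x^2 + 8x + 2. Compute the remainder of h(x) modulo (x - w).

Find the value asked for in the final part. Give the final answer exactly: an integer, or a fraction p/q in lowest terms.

Part 1: cross terms: (23*18 - 14*9)=288, (14*40 - 2*18)=524, (2*26 - -27*40)=1132, (-27*9 - 23*26)=-841; twice the area = |1103| = 1103; area = 1103/2; boundary points = 9 + 2 + 1 + 1 = 13; strictly interior points = area - boundary/2 + 1 = 546; answer 546
Part 2: Y1 = 546; w = -22; remainder = value at the root: 3*(-22)^3 - 4*(-22)^2 + 8*(-22)^1 + 2 = (-31944) + (-1936) + (-176) + (2) = -34054; answer -34054

-34054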